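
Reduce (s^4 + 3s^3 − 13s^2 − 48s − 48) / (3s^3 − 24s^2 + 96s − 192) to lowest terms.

Euclidean algorithm in ℚ[s]:
  s^4 + 3s^3 − 13s^2 − 48s − 48 = ((1/3)s + 11/3)(3s^3 − 24s^2 + 96s − 192) + (43s^2 − 336s + 656)
  3s^3 − 24s^2 + 96s − 192 = ((3/43)s − 24/1849)(43s^2 − 336s + 656) + ((84816/1849)s − 339264/1849)
  43s^2 − 336s + 656 = ((79507/84816)s − 75809/21204)((84816/1849)s − 339264/1849) + (0)
Last nonzero remainder: (84816/1849)s − 339264/1849. Dividing through by 84816/1849 gives the monic gcd s − 4.
Cancel s − 4 from numerator and denominator to get the reduced form.

(s^3 + 7s^2 + 15s + 12)/(3s^2 − 12s + 48)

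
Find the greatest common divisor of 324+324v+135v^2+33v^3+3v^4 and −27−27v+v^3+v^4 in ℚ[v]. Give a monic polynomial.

Apply the Euclidean algorithm:
  3v^4+33v^3+135v^2+324v+324 = (3)(v^4+v^3−27v−27) + (30v^3+135v^2+405v+405)
  v^4+v^3−27v−27 = ((1/30)v−7/60)(30v^3+135v^2+405v+405) + ((9/4)v^2+(27/4)v+81/4)
  30v^3+135v^2+405v+405 = ((40/3)v+20)((9/4)v^2+(27/4)v+81/4) + (0)
Last nonzero remainder: (9/4)v^2+(27/4)v+81/4. Dividing through by 9/4 gives the monic gcd v^2+3v+9.

9+3v+v^2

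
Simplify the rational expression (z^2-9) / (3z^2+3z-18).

By polynomial division,
  z^2-9 = (1/3)(3z^2+3z-18) + (-z-3)
  3z^2+3z-18 = (-3z+6)(-z-3) + (0)
Last nonzero remainder: -z-3. Dividing through by -1 gives the monic gcd z+3.
Cancel z+3 from numerator and denominator to get the reduced form.

(z-3)/(3z-6)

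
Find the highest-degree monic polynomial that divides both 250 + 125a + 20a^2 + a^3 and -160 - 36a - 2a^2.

Repeated division with remainder:
  a^3 + 20a^2 + 125a + 250 = (-(1/2)a - 1)(-2a^2 - 36a - 160) + (9a + 90)
  -2a^2 - 36a - 160 = (-(2/9)a - 16/9)(9a + 90) + (0)
Last nonzero remainder: 9a + 90. Dividing through by 9 gives the monic gcd a + 10.

10 + a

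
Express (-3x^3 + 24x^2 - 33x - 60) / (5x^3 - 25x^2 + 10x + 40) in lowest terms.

(-3x + 15)/(5x - 10)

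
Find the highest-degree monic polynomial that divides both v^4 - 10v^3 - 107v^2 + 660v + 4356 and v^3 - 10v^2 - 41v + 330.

v^2 - 5v - 66

By polynomial division,
  v^4 - 10v^3 - 107v^2 + 660v + 4356 = (v)(v^3 - 10v^2 - 41v + 330) + (-66v^2 + 330v + 4356)
  v^3 - 10v^2 - 41v + 330 = (-(1/66)v + 5/66)(-66v^2 + 330v + 4356) + (0)
Last nonzero remainder: -66v^2 + 330v + 4356. Dividing through by -66 gives the monic gcd v^2 - 5v - 66.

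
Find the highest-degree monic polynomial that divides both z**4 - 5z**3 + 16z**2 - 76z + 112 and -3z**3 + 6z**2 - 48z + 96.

By polynomial division,
  z**4 - 5z**3 + 16z**2 - 76z + 112 = (-(1/3)z + 1)(-3z**3 + 6z**2 - 48z + 96) + (-6z**2 + 4z + 16)
  -3z**3 + 6z**2 - 48z + 96 = ((1/2)z - 2/3)(-6z**2 + 4z + 16) + (-(160/3)z + 320/3)
  -6z**2 + 4z + 16 = ((9/80)z + 3/20)(-(160/3)z + 320/3) + (0)
Last nonzero remainder: -(160/3)z + 320/3. Dividing through by -160/3 gives the monic gcd z - 2.

z - 2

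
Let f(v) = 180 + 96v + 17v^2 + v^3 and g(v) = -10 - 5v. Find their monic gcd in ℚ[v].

Repeated division with remainder:
  v^3 + 17v^2 + 96v + 180 = (-(1/5)v^2 - 3v - 66/5)(-5v - 10) + (48)
  -5v - 10 = (-(5/48)v - 5/24)(48) + (0)
The last nonzero remainder is the constant 48, so the polynomials are coprime and gcd = 1.

1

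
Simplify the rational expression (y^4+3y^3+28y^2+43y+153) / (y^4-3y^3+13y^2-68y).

(y^2+2y+9)/(y^2-4y)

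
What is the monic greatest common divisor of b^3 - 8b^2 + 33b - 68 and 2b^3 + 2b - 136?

b - 4

By polynomial division,
  b^3 - 8b^2 + 33b - 68 = (1/2)(2b^3 + 2b - 136) + (-8b^2 + 32b)
  2b^3 + 2b - 136 = (-(1/4)b - 1)(-8b^2 + 32b) + (34b - 136)
  -8b^2 + 32b = (-(4/17)b)(34b - 136) + (0)
Last nonzero remainder: 34b - 136. Dividing through by 34 gives the monic gcd b - 4.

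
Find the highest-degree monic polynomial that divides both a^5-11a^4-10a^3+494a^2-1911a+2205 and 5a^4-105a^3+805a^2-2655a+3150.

a^3-15a^2+71a-105

Apply the Euclidean algorithm:
  a^5-11a^4-10a^3+494a^2-1911a+2205 = ((1/5)a+2)(5a^4-105a^3+805a^2-2655a+3150) + (39a^3-585a^2+2769a-4095)
  5a^4-105a^3+805a^2-2655a+3150 = ((5/39)a-10/13)(39a^3-585a^2+2769a-4095) + (0)
Last nonzero remainder: 39a^3-585a^2+2769a-4095. Dividing through by 39 gives the monic gcd a^3-15a^2+71a-105.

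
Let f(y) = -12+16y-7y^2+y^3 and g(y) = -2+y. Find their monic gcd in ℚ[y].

Repeated division with remainder:
  y^3-7y^2+16y-12 = (y^2-5y+6)(y-2) + (0)
The last nonzero remainder y-2 is already monic.

-2+y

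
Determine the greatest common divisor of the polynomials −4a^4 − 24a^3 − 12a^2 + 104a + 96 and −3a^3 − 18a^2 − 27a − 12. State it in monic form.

a^2 + 5a + 4

Apply the Euclidean algorithm:
  −4a^4 − 24a^3 − 12a^2 + 104a + 96 = ((4/3)a)(−3a^3 − 18a^2 − 27a − 12) + (24a^2 + 120a + 96)
  −3a^3 − 18a^2 − 27a − 12 = (−(1/8)a − 1/8)(24a^2 + 120a + 96) + (0)
Last nonzero remainder: 24a^2 + 120a + 96. Dividing through by 24 gives the monic gcd a^2 + 5a + 4.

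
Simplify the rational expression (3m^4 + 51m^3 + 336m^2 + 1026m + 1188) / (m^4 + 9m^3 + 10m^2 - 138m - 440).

Apply the Euclidean algorithm:
  3m^4 + 51m^3 + 336m^2 + 1026m + 1188 = (3)(m^4 + 9m^3 + 10m^2 - 138m - 440) + (24m^3 + 306m^2 + 1440m + 2508)
  m^4 + 9m^3 + 10m^2 - 138m - 440 = ((1/24)m - 5/32)(24m^3 + 306m^2 + 1440m + 2508) + (-(35/16)m^2 - (35/2)m - 385/8)
  24m^3 + 306m^2 + 1440m + 2508 = (-(384/35)m - 1824/35)(-(35/16)m^2 - (35/2)m - 385/8) + (0)
Last nonzero remainder: -(35/16)m^2 - (35/2)m - 385/8. Dividing through by -35/16 gives the monic gcd m^2 + 8m + 22.
Cancel m^2 + 8m + 22 from numerator and denominator to get the reduced form.

(3m^2 + 27m + 54)/(m^2 + m - 20)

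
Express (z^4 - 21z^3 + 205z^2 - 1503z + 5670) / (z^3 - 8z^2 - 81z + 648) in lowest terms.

(z^3 - 12z^2 + 97z - 630)/(z^2 + z - 72)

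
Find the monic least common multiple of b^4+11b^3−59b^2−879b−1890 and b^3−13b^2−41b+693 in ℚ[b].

b^5−180b^3−230b^2+7779b+20790

Apply the Euclidean algorithm:
  b^4+11b^3−59b^2−879b−1890 = (b+24)(b^3−13b^2−41b+693) + (294b^2−588b−18522)
  b^3−13b^2−41b+693 = ((1/294)b−11/294)(294b^2−588b−18522) + (0)
Last nonzero remainder: 294b^2−588b−18522. Dividing through by 294 gives the monic gcd b^2−2b−63.
Then lcm(f, g) = f·g / gcd(f, g); expanding and making the result monic gives the answer.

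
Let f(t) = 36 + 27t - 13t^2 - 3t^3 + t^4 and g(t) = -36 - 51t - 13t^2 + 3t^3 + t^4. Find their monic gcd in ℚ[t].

-12 - 13t + t^3

Apply the Euclidean algorithm:
  t^4 - 3t^3 - 13t^2 + 27t + 36 = (t^4 + 3t^3 - 13t^2 - 51t - 36) + (-6t^3 + 78t + 72)
  t^4 + 3t^3 - 13t^2 - 51t - 36 = (-(1/6)t - 1/2)(-6t^3 + 78t + 72) + (0)
Last nonzero remainder: -6t^3 + 78t + 72. Dividing through by -6 gives the monic gcd t^3 - 13t - 12.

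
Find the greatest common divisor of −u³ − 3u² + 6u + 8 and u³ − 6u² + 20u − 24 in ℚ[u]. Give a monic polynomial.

Euclidean algorithm in ℚ[u]:
  −u³ − 3u² + 6u + 8 = (−1)(u³ − 6u² + 20u − 24) + (−9u² + 26u − 16)
  u³ − 6u² + 20u − 24 = (−(1/9)u + 28/81)(−9u² + 26u − 16) + ((748/81)u − 1496/81)
  −9u² + 26u − 16 = (−(729/748)u + 162/187)((748/81)u − 1496/81) + (0)
Last nonzero remainder: (748/81)u − 1496/81. Dividing through by 748/81 gives the monic gcd u − 2.

u − 2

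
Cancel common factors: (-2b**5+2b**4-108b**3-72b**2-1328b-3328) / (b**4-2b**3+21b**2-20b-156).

(-2b**2+4b-64)/(b-3)

By polynomial division,
  -2b**5+2b**4-108b**3-72b**2-1328b-3328 = (-2b-2)(b**4-2b**3+21b**2-20b-156) + (-70b**3-70b**2-1680b-3640)
  b**4-2b**3+21b**2-20b-156 = (-(1/70)b+3/70)(-70b**3-70b**2-1680b-3640) + (0)
Last nonzero remainder: -70b**3-70b**2-1680b-3640. Dividing through by -70 gives the monic gcd b**3+b**2+24b+52.
Cancel b**3+b**2+24b+52 from numerator and denominator to get the reduced form.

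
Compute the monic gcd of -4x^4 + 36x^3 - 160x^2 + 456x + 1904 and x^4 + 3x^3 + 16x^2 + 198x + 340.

x^3 - 2x^2 + 26x + 68

By polynomial division,
  -4x^4 + 36x^3 - 160x^2 + 456x + 1904 = (-4)(x^4 + 3x^3 + 16x^2 + 198x + 340) + (48x^3 - 96x^2 + 1248x + 3264)
  x^4 + 3x^3 + 16x^2 + 198x + 340 = ((1/48)x + 5/48)(48x^3 - 96x^2 + 1248x + 3264) + (0)
Last nonzero remainder: 48x^3 - 96x^2 + 1248x + 3264. Dividing through by 48 gives the monic gcd x^3 - 2x^2 + 26x + 68.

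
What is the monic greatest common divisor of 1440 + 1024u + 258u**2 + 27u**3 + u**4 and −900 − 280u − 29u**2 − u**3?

90 + 19u + u**2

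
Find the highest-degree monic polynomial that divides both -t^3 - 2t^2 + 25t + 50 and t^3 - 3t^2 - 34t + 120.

t - 5

Euclidean algorithm in ℚ[t]:
  -t^3 - 2t^2 + 25t + 50 = (-1)(t^3 - 3t^2 - 34t + 120) + (-5t^2 - 9t + 170)
  t^3 - 3t^2 - 34t + 120 = (-(1/5)t + 24/25)(-5t^2 - 9t + 170) + ((216/25)t - 216/5)
  -5t^2 - 9t + 170 = (-(125/216)t - 425/108)((216/25)t - 216/5) + (0)
Last nonzero remainder: (216/25)t - 216/5. Dividing through by 216/25 gives the monic gcd t - 5.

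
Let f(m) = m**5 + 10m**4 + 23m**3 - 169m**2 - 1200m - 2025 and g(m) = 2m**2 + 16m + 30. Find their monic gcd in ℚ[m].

m**2 + 8m + 15

Apply the Euclidean algorithm:
  m**5 + 10m**4 + 23m**3 - 169m**2 - 1200m - 2025 = ((1/2)m**3 + m**2 - 4m - 135/2)(2m**2 + 16m + 30) + (0)
Last nonzero remainder: 2m**2 + 16m + 30. Dividing through by 2 gives the monic gcd m**2 + 8m + 15.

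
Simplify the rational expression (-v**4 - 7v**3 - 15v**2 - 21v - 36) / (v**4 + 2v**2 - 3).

(-v**2 - 7v - 12)/(v**2 - 1)

Apply the Euclidean algorithm:
  -v**4 - 7v**3 - 15v**2 - 21v - 36 = (-1)(v**4 + 2v**2 - 3) + (-7v**3 - 13v**2 - 21v - 39)
  v**4 + 2v**2 - 3 = (-(1/7)v + 13/49)(-7v**3 - 13v**2 - 21v - 39) + ((120/49)v**2 + 360/49)
  -7v**3 - 13v**2 - 21v - 39 = (-(343/120)v - 637/120)((120/49)v**2 + 360/49) + (0)
Last nonzero remainder: (120/49)v**2 + 360/49. Dividing through by 120/49 gives the monic gcd v**2 + 3.
Cancel v**2 + 3 from numerator and denominator to get the reduced form.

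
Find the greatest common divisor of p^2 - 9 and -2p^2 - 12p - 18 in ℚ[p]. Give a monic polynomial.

Apply the Euclidean algorithm:
  p^2 - 9 = (-1/2)(-2p^2 - 12p - 18) + (-6p - 18)
  -2p^2 - 12p - 18 = ((1/3)p + 1)(-6p - 18) + (0)
Last nonzero remainder: -6p - 18. Dividing through by -6 gives the monic gcd p + 3.

p + 3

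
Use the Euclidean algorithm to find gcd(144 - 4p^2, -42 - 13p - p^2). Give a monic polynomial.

Apply the Euclidean algorithm:
  -4p^2 + 144 = (4)(-p^2 - 13p - 42) + (52p + 312)
  -p^2 - 13p - 42 = (-(1/52)p - 7/52)(52p + 312) + (0)
Last nonzero remainder: 52p + 312. Dividing through by 52 gives the monic gcd p + 6.

6 + p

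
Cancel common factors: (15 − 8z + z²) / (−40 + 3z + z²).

Euclidean algorithm in ℚ[z]:
  z² − 8z + 15 = (z² + 3z − 40) + (−11z + 55)
  z² + 3z − 40 = (−(1/11)z − 8/11)(−11z + 55) + (0)
Last nonzero remainder: −11z + 55. Dividing through by −11 gives the monic gcd z − 5.
Cancel z − 5 from numerator and denominator to get the reduced form.

(−3 + z)/(8 + z)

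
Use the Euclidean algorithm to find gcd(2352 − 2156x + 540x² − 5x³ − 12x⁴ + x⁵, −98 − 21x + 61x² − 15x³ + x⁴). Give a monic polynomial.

Euclidean algorithm in ℚ[x]:
  x⁵ − 12x⁴ − 5x³ + 540x² − 2156x + 2352 = (x + 3)(x⁴ − 15x³ + 61x² − 21x − 98) + (−21x³ + 378x² − 1995x + 2646)
  x⁴ − 15x³ + 61x² − 21x − 98 = (−(1/21)x − 1/7)(−21x³ + 378x² − 1995x + 2646) + (20x² − 180x + 280)
  −21x³ + 378x² − 1995x + 2646 = (−(21/20)x + 189/20)(20x² − 180x + 280) + (0)
Last nonzero remainder: 20x² − 180x + 280. Dividing through by 20 gives the monic gcd x² − 9x + 14.

14 − 9x + x²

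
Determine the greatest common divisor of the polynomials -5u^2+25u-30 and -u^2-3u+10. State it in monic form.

u-2

Euclidean algorithm in ℚ[u]:
  -5u^2+25u-30 = (5)(-u^2-3u+10) + (40u-80)
  -u^2-3u+10 = (-(1/40)u-1/8)(40u-80) + (0)
Last nonzero remainder: 40u-80. Dividing through by 40 gives the monic gcd u-2.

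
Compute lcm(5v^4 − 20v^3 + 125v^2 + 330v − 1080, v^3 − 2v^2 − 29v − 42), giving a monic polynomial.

By polynomial division,
  5v^4 − 20v^3 + 125v^2 + 330v − 1080 = (5v − 10)(v^3 − 2v^2 − 29v − 42) + (250v^2 + 250v − 1500)
  v^3 − 2v^2 − 29v − 42 = ((1/250)v − 3/250)(250v^2 + 250v − 1500) + (−20v − 60)
  250v^2 + 250v − 1500 = (−(25/2)v + 25)(−20v − 60) + (0)
Last nonzero remainder: −20v − 60. Dividing through by −20 gives the monic gcd v + 3.
Then lcm(f, g) = f·g / gcd(f, g); expanding and making the result monic gives the answer.

v^6 − 9v^5 + 31v^4 − 3v^3 − 896v^2 + 156v + 3024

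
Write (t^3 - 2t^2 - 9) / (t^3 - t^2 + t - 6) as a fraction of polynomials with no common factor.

(t - 3)/(t - 2)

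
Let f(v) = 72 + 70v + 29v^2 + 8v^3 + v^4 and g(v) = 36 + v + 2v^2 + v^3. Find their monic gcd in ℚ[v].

4 + v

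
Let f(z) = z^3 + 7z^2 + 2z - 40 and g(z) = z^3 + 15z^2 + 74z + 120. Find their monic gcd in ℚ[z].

z^2 + 9z + 20

Apply the Euclidean algorithm:
  z^3 + 7z^2 + 2z - 40 = (z^3 + 15z^2 + 74z + 120) + (-8z^2 - 72z - 160)
  z^3 + 15z^2 + 74z + 120 = (-(1/8)z - 3/4)(-8z^2 - 72z - 160) + (0)
Last nonzero remainder: -8z^2 - 72z - 160. Dividing through by -8 gives the monic gcd z^2 + 9z + 20.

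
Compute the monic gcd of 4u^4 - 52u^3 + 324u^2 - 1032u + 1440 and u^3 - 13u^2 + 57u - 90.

By polynomial division,
  4u^4 - 52u^3 + 324u^2 - 1032u + 1440 = (4u)(u^3 - 13u^2 + 57u - 90) + (96u^2 - 672u + 1440)
  u^3 - 13u^2 + 57u - 90 = ((1/96)u - 1/16)(96u^2 - 672u + 1440) + (0)
Last nonzero remainder: 96u^2 - 672u + 1440. Dividing through by 96 gives the monic gcd u^2 - 7u + 15.

u^2 - 7u + 15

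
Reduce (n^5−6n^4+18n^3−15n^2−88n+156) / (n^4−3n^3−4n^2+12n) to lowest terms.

(n^2−3n+13)/(n)

Apply the Euclidean algorithm:
  n^5−6n^4+18n^3−15n^2−88n+156 = (n−3)(n^4−3n^3−4n^2+12n) + (13n^3−39n^2−52n+156)
  n^4−3n^3−4n^2+12n = ((1/13)n)(13n^3−39n^2−52n+156) + (0)
Last nonzero remainder: 13n^3−39n^2−52n+156. Dividing through by 13 gives the monic gcd n^3−3n^2−4n+12.
Cancel n^3−3n^2−4n+12 from numerator and denominator to get the reduced form.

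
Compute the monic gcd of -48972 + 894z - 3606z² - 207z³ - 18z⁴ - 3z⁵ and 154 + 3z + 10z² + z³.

Repeated division with remainder:
  -3z⁵ - 18z⁴ - 207z³ - 3606z² + 894z - 48972 = (-3z² + 12z - 318)(z³ + 10z² + 3z + 154) + (0)
The last nonzero remainder z³ + 10z² + 3z + 154 is already monic.

154 + 3z + 10z² + z³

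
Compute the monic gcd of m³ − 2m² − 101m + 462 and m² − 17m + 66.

By polynomial division,
  m³ − 2m² − 101m + 462 = (m + 15)(m² − 17m + 66) + (88m − 528)
  m² − 17m + 66 = ((1/88)m − 1/8)(88m − 528) + (0)
Last nonzero remainder: 88m − 528. Dividing through by 88 gives the monic gcd m − 6.

m − 6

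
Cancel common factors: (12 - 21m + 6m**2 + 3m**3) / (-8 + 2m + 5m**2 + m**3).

By polynomial division,
  3m**3 + 6m**2 - 21m + 12 = (3)(m**3 + 5m**2 + 2m - 8) + (-9m**2 - 27m + 36)
  m**3 + 5m**2 + 2m - 8 = (-(1/9)m - 2/9)(-9m**2 - 27m + 36) + (0)
Last nonzero remainder: -9m**2 - 27m + 36. Dividing through by -9 gives the monic gcd m**2 + 3m - 4.
Cancel m**2 + 3m - 4 from numerator and denominator to get the reduced form.

(-3 + 3m)/(2 + m)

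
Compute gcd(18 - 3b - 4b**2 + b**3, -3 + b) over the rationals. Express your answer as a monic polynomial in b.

Euclidean algorithm in ℚ[b]:
  b**3 - 4b**2 - 3b + 18 = (b**2 - b - 6)(b - 3) + (0)
The last nonzero remainder b - 3 is already monic.

-3 + b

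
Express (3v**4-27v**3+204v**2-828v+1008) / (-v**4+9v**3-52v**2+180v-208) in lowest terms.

Apply the Euclidean algorithm:
  3v**4-27v**3+204v**2-828v+1008 = (-3)(-v**4+9v**3-52v**2+180v-208) + (48v**2-288v+384)
  -v**4+9v**3-52v**2+180v-208 = (-(1/48)v**2+(1/16)v-13/24)(48v**2-288v+384) + (0)
Last nonzero remainder: 48v**2-288v+384. Dividing through by 48 gives the monic gcd v**2-6v+8.
Cancel v**2-6v+8 from numerator and denominator to get the reduced form.

(-3v**2+9v-126)/(v**2-3v+26)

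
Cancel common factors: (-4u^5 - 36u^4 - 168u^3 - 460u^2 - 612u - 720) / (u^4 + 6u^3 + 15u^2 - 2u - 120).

(-4u^2 - 4u - 12)/(u - 2)

By polynomial division,
  -4u^5 - 36u^4 - 168u^3 - 460u^2 - 612u - 720 = (-4u - 12)(u^4 + 6u^3 + 15u^2 - 2u - 120) + (-36u^3 - 288u^2 - 1116u - 2160)
  u^4 + 6u^3 + 15u^2 - 2u - 120 = (-(1/36)u + 1/18)(-36u^3 - 288u^2 - 1116u - 2160) + (0)
Last nonzero remainder: -36u^3 - 288u^2 - 1116u - 2160. Dividing through by -36 gives the monic gcd u^3 + 8u^2 + 31u + 60.
Cancel u^3 + 8u^2 + 31u + 60 from numerator and denominator to get the reduced form.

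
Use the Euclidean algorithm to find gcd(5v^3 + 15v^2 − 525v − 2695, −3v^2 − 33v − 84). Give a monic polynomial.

v + 7

Apply the Euclidean algorithm:
  5v^3 + 15v^2 − 525v − 2695 = (−(5/3)v + 40/3)(−3v^2 − 33v − 84) + (−225v − 1575)
  −3v^2 − 33v − 84 = ((1/75)v + 4/75)(−225v − 1575) + (0)
Last nonzero remainder: −225v − 1575. Dividing through by −225 gives the monic gcd v + 7.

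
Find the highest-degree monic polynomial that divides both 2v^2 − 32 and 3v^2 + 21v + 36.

v + 4

By polynomial division,
  2v^2 − 32 = (2/3)(3v^2 + 21v + 36) + (−14v − 56)
  3v^2 + 21v + 36 = (−(3/14)v − 9/14)(−14v − 56) + (0)
Last nonzero remainder: −14v − 56. Dividing through by −14 gives the monic gcd v + 4.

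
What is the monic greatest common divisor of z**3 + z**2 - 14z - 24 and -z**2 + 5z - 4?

Repeated division with remainder:
  z**3 + z**2 - 14z - 24 = (-z - 6)(-z**2 + 5z - 4) + (12z - 48)
  -z**2 + 5z - 4 = (-(1/12)z + 1/12)(12z - 48) + (0)
Last nonzero remainder: 12z - 48. Dividing through by 12 gives the monic gcd z - 4.

z - 4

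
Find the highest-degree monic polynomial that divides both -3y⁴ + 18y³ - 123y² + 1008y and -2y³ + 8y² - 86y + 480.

y² + y + 48

Apply the Euclidean algorithm:
  -3y⁴ + 18y³ - 123y² + 1008y = ((3/2)y - 3)(-2y³ + 8y² - 86y + 480) + (30y² + 30y + 1440)
  -2y³ + 8y² - 86y + 480 = (-(1/15)y + 1/3)(30y² + 30y + 1440) + (0)
Last nonzero remainder: 30y² + 30y + 1440. Dividing through by 30 gives the monic gcd y² + y + 48.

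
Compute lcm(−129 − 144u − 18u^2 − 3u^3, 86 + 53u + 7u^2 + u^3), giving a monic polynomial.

Apply the Euclidean algorithm:
  −3u^3 − 18u^2 − 144u − 129 = (−3)(u^3 + 7u^2 + 53u + 86) + (3u^2 + 15u + 129)
  u^3 + 7u^2 + 53u + 86 = ((1/3)u + 2/3)(3u^2 + 15u + 129) + (0)
Last nonzero remainder: 3u^2 + 15u + 129. Dividing through by 3 gives the monic gcd u^2 + 5u + 43.
Then lcm(f, g) = f·g / gcd(f, g); expanding and making the result monic gives the answer.

86 + 139u + 60u^2 + 8u^3 + u^4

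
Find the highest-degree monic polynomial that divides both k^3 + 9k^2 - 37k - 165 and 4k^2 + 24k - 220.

k^2 + 6k - 55

Euclidean algorithm in ℚ[k]:
  k^3 + 9k^2 - 37k - 165 = ((1/4)k + 3/4)(4k^2 + 24k - 220) + (0)
Last nonzero remainder: 4k^2 + 24k - 220. Dividing through by 4 gives the monic gcd k^2 + 6k - 55.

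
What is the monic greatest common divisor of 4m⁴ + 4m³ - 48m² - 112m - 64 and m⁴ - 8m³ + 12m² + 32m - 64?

m² - 2m - 8

Repeated division with remainder:
  4m⁴ + 4m³ - 48m² - 112m - 64 = (4)(m⁴ - 8m³ + 12m² + 32m - 64) + (36m³ - 96m² - 240m + 192)
  m⁴ - 8m³ + 12m² + 32m - 64 = ((1/36)m - 4/27)(36m³ - 96m² - 240m + 192) + ((40/9)m² - (80/9)m - 320/9)
  36m³ - 96m² - 240m + 192 = ((81/10)m - 27/5)((40/9)m² - (80/9)m - 320/9) + (0)
Last nonzero remainder: (40/9)m² - (80/9)m - 320/9. Dividing through by 40/9 gives the monic gcd m² - 2m - 8.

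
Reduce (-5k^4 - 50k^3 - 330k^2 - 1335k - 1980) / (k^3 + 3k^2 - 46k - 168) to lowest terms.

(-5k^3 - 30k^2 - 210k - 495)/(k^2 - k - 42)

Repeated division with remainder:
  -5k^4 - 50k^3 - 330k^2 - 1335k - 1980 = (-5k - 35)(k^3 + 3k^2 - 46k - 168) + (-455k^2 - 3785k - 7860)
  k^3 + 3k^2 - 46k - 168 = (-(1/455)k + 484/41405)(-455k^2 - 3785k - 7860) + (-(157590/8281)k - 630360/8281)
  -455k^2 - 3785k - 7860 = ((753571/31518)k + 1084811/10506)(-(157590/8281)k - 630360/8281) + (0)
Last nonzero remainder: -(157590/8281)k - 630360/8281. Dividing through by -157590/8281 gives the monic gcd k + 4.
Cancel k + 4 from numerator and denominator to get the reduced form.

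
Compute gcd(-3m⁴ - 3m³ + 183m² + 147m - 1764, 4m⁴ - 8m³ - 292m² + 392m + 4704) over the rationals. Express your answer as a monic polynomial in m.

Euclidean algorithm in ℚ[m]:
  -3m⁴ - 3m³ + 183m² + 147m - 1764 = (-3/4)(4m⁴ - 8m³ - 292m² + 392m + 4704) + (-9m³ - 36m² + 441m + 1764)
  4m⁴ - 8m³ - 292m² + 392m + 4704 = (-(4/9)m + 8/3)(-9m³ - 36m² + 441m + 1764) + (0)
Last nonzero remainder: -9m³ - 36m² + 441m + 1764. Dividing through by -9 gives the monic gcd m³ + 4m² - 49m - 196.

m³ + 4m² - 49m - 196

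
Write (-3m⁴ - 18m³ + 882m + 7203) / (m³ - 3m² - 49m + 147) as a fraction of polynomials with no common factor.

Euclidean algorithm in ℚ[m]:
  -3m⁴ - 18m³ + 882m + 7203 = (-3m - 27)(m³ - 3m² - 49m + 147) + (-228m² + 11172)
  m³ - 3m² - 49m + 147 = (-(1/228)m + 1/76)(-228m² + 11172) + (0)
Last nonzero remainder: -228m² + 11172. Dividing through by -228 gives the monic gcd m² - 49.
Cancel m² - 49 from numerator and denominator to get the reduced form.

(-3m² - 18m - 147)/(m - 3)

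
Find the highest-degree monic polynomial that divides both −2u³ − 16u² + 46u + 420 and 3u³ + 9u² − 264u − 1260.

By polynomial division,
  −2u³ − 16u² + 46u + 420 = (−2/3)(3u³ + 9u² − 264u − 1260) + (−10u² − 130u − 420)
  3u³ + 9u² − 264u − 1260 = (−(3/10)u + 3)(−10u² − 130u − 420) + (0)
Last nonzero remainder: −10u² − 130u − 420. Dividing through by −10 gives the monic gcd u² + 13u + 42.

u² + 13u + 42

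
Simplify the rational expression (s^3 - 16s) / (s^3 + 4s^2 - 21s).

(s^2 - 16)/(s^2 + 4s - 21)

By polynomial division,
  s^3 - 16s = (s^3 + 4s^2 - 21s) + (-4s^2 + 5s)
  s^3 + 4s^2 - 21s = (-(1/4)s - 21/16)(-4s^2 + 5s) + (-(231/16)s)
  -4s^2 + 5s = ((64/231)s - 80/231)(-(231/16)s) + (0)
Last nonzero remainder: -(231/16)s. Dividing through by -231/16 gives the monic gcd s.
Cancel s from numerator and denominator to get the reduced form.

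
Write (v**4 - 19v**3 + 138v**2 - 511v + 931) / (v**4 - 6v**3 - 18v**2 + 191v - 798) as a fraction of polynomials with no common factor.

Apply the Euclidean algorithm:
  v**4 - 19v**3 + 138v**2 - 511v + 931 = (v**4 - 6v**3 - 18v**2 + 191v - 798) + (-13v**3 + 156v**2 - 702v + 1729)
  v**4 - 6v**3 - 18v**2 + 191v - 798 = (-(1/13)v - 6/13)(-13v**3 + 156v**2 - 702v + 1729) + (0)
Last nonzero remainder: -13v**3 + 156v**2 - 702v + 1729. Dividing through by -13 gives the monic gcd v**3 - 12v**2 + 54v - 133.
Cancel v**3 - 12v**2 + 54v - 133 from numerator and denominator to get the reduced form.

(v - 7)/(v + 6)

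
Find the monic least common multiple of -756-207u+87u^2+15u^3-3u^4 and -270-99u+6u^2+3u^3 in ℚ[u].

-7560-2322u+1053u^2+248u^3-54u^4-6u^5+u^6

Repeated division with remainder:
  -3u^4+15u^3+87u^2-207u-756 = (-u+7)(3u^3+6u^2-99u-270) + (-54u^2+216u+1134)
  3u^3+6u^2-99u-270 = (-(1/18)u-1/3)(-54u^2+216u+1134) + (36u+108)
  -54u^2+216u+1134 = (-(3/2)u+21/2)(36u+108) + (0)
Last nonzero remainder: 36u+108. Dividing through by 36 gives the monic gcd u+3.
Then lcm(f, g) = f·g / gcd(f, g); expanding and making the result monic gives the answer.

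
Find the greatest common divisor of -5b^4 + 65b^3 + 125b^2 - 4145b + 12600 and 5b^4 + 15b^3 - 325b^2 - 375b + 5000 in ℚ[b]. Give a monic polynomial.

b^2 + 3b - 40

By polynomial division,
  -5b^4 + 65b^3 + 125b^2 - 4145b + 12600 = (-1)(5b^4 + 15b^3 - 325b^2 - 375b + 5000) + (80b^3 - 200b^2 - 4520b + 17600)
  5b^4 + 15b^3 - 325b^2 - 375b + 5000 = ((1/16)b + 11/32)(80b^3 - 200b^2 - 4520b + 17600) + ((105/4)b^2 + (315/4)b - 1050)
  80b^3 - 200b^2 - 4520b + 17600 = ((64/21)b - 352/21)((105/4)b^2 + (315/4)b - 1050) + (0)
Last nonzero remainder: (105/4)b^2 + (315/4)b - 1050. Dividing through by 105/4 gives the monic gcd b^2 + 3b - 40.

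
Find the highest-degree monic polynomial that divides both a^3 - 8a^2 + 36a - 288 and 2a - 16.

a - 8

Apply the Euclidean algorithm:
  a^3 - 8a^2 + 36a - 288 = ((1/2)a^2 + 18)(2a - 16) + (0)
Last nonzero remainder: 2a - 16. Dividing through by 2 gives the monic gcd a - 8.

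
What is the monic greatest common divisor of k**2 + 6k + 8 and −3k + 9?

Apply the Euclidean algorithm:
  k**2 + 6k + 8 = (−(1/3)k − 3)(−3k + 9) + (35)
  −3k + 9 = (−(3/35)k + 9/35)(35) + (0)
The last nonzero remainder is the constant 35, so the polynomials are coprime and gcd = 1.

1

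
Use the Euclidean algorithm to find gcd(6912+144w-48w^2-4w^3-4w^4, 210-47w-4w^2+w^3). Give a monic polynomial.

-6+w

Apply the Euclidean algorithm:
  -4w^4-4w^3-48w^2+144w+6912 = (-4w-20)(w^3-4w^2-47w+210) + (-316w^2+44w+11112)
  w^3-4w^2-47w+210 = (-(1/316)w+305/24964)(-316w^2+44w+11112) + (-(77220/6241)w+463320/6241)
  -316w^2+44w+11112 = ((493039/19305)w+2889583/19305)(-(77220/6241)w+463320/6241) + (0)
Last nonzero remainder: -(77220/6241)w+463320/6241. Dividing through by -77220/6241 gives the monic gcd w-6.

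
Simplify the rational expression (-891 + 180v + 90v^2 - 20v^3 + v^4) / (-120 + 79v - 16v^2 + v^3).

Repeated division with remainder:
  v^4 - 20v^3 + 90v^2 + 180v - 891 = (v - 4)(v^3 - 16v^2 + 79v - 120) + (-53v^2 + 616v - 1371)
  v^3 - 16v^2 + 79v - 120 = (-(1/53)v + 232/2809)(-53v^2 + 616v - 1371) + ((6336/2809)v - 19008/2809)
  -53v^2 + 616v - 1371 = (-(148877/6336)v + 1283713/6336)((6336/2809)v - 19008/2809) + (0)
Last nonzero remainder: (6336/2809)v - 19008/2809. Dividing through by 6336/2809 gives the monic gcd v - 3.
Cancel v - 3 from numerator and denominator to get the reduced form.

(297 + 39v - 17v^2 + v^3)/(40 - 13v + v^2)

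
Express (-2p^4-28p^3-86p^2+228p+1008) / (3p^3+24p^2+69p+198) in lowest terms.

Apply the Euclidean algorithm:
  -2p^4-28p^3-86p^2+228p+1008 = (-(2/3)p-4)(3p^3+24p^2+69p+198) + (56p^2+636p+1800)
  3p^3+24p^2+69p+198 = ((3/56)p-141/784)(56p^2+636p+1800) + ((17043/196)p+51129/98)
  56p^2+636p+1800 = ((10976/17043)p+19600/5681)((17043/196)p+51129/98) + (0)
Last nonzero remainder: (17043/196)p+51129/98. Dividing through by 17043/196 gives the monic gcd p+6.
Cancel p+6 from numerator and denominator to get the reduced form.

(-2p^3-16p^2+10p+168)/(3p^2+6p+33)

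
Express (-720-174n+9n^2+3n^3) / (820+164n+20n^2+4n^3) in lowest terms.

(-144-6n+3n^2)/(164+4n^2)

Apply the Euclidean algorithm:
  3n^3+9n^2-174n-720 = (3/4)(4n^3+20n^2+164n+820) + (-6n^2-297n-1335)
  4n^3+20n^2+164n+820 = (-(2/3)n+89/3)(-6n^2-297n-1335) + (8085n+40425)
  -6n^2-297n-1335 = (-(2/2695)n-89/2695)(8085n+40425) + (0)
Last nonzero remainder: 8085n+40425. Dividing through by 8085 gives the monic gcd n+5.
Cancel n+5 from numerator and denominator to get the reduced form.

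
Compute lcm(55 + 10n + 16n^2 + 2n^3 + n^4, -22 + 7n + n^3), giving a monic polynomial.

-110 + 35n - 22n^2 + 12n^3 + n^5

Euclidean algorithm in ℚ[n]:
  n^4 + 2n^3 + 16n^2 + 10n + 55 = (n + 2)(n^3 + 7n - 22) + (9n^2 + 18n + 99)
  n^3 + 7n - 22 = ((1/9)n - 2/9)(9n^2 + 18n + 99) + (0)
Last nonzero remainder: 9n^2 + 18n + 99. Dividing through by 9 gives the monic gcd n^2 + 2n + 11.
Then lcm(f, g) = f·g / gcd(f, g); expanding and making the result monic gives the answer.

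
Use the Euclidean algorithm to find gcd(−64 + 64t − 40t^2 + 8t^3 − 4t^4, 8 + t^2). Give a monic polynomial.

8 + t^2

Repeated division with remainder:
  −4t^4 + 8t^3 − 40t^2 + 64t − 64 = (−4t^2 + 8t − 8)(t^2 + 8) + (0)
The last nonzero remainder t^2 + 8 is already monic.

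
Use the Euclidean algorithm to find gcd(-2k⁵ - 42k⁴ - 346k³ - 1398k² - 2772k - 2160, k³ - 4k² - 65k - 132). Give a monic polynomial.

By polynomial division,
  -2k⁵ - 42k⁴ - 346k³ - 1398k² - 2772k - 2160 = (-2k² - 50k - 676)(k³ - 4k² - 65k - 132) + (-7616k² - 53312k - 91392)
  k³ - 4k² - 65k - 132 = (-(1/7616)k + 11/7616)(-7616k² - 53312k - 91392) + (0)
Last nonzero remainder: -7616k² - 53312k - 91392. Dividing through by -7616 gives the monic gcd k² + 7k + 12.

k² + 7k + 12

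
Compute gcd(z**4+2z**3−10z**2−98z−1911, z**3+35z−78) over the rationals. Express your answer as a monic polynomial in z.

By polynomial division,
  z**4+2z**3−10z**2−98z−1911 = (z+2)(z**3+35z−78) + (−45z**2−90z−1755)
  z**3+35z−78 = (−(1/45)z+2/45)(−45z**2−90z−1755) + (0)
Last nonzero remainder: −45z**2−90z−1755. Dividing through by −45 gives the monic gcd z**2+2z+39.

z**2+2z+39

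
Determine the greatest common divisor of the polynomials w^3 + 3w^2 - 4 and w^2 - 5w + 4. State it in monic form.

w - 1

Repeated division with remainder:
  w^3 + 3w^2 - 4 = (w + 8)(w^2 - 5w + 4) + (36w - 36)
  w^2 - 5w + 4 = ((1/36)w - 1/9)(36w - 36) + (0)
Last nonzero remainder: 36w - 36. Dividing through by 36 gives the monic gcd w - 1.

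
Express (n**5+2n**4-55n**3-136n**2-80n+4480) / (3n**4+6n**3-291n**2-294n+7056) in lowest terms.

Apply the Euclidean algorithm:
  n**5+2n**4-55n**3-136n**2-80n+4480 = ((1/3)n)(3n**4+6n**3-291n**2-294n+7056) + (42n**3-38n**2-2432n+4480)
  3n**4+6n**3-291n**2-294n+7056 = ((1/14)n+61/294)(42n**3-38n**2-2432n+4480) + (-(16082/147)n**2-(16082/147)n+128656/21)
  42n**3-38n**2-2432n+4480 = (-(3087/8041)n+5880/8041)(-(16082/147)n**2-(16082/147)n+128656/21) + (0)
Last nonzero remainder: -(16082/147)n**2-(16082/147)n+128656/21. Dividing through by -16082/147 gives the monic gcd n**2+n-56.
Cancel n**2+n-56 from numerator and denominator to get the reduced form.

(n**3+n**2-80)/(3n**2+3n-126)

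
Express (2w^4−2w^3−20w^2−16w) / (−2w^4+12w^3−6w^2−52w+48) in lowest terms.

(−w^2−w)/(w^2−4w+3)

Euclidean algorithm in ℚ[w]:
  2w^4−2w^3−20w^2−16w = (−1)(−2w^4+12w^3−6w^2−52w+48) + (10w^3−26w^2−68w+48)
  −2w^4+12w^3−6w^2−52w+48 = (−(1/5)w+17/25)(10w^3−26w^2−68w+48) + (−(48/25)w^2+(96/25)w+384/25)
  10w^3−26w^2−68w+48 = (−(125/24)w+25/8)(−(48/25)w^2+(96/25)w+384/25) + (0)
Last nonzero remainder: −(48/25)w^2+(96/25)w+384/25. Dividing through by −48/25 gives the monic gcd w^2−2w−8.
Cancel w^2−2w−8 from numerator and denominator to get the reduced form.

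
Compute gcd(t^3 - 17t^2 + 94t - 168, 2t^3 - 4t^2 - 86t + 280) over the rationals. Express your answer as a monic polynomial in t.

t - 4

Repeated division with remainder:
  t^3 - 17t^2 + 94t - 168 = (1/2)(2t^3 - 4t^2 - 86t + 280) + (-15t^2 + 137t - 308)
  2t^3 - 4t^2 - 86t + 280 = (-(2/15)t - 214/225)(-15t^2 + 137t - 308) + ((728/225)t - 2912/225)
  -15t^2 + 137t - 308 = (-(3375/728)t + 2475/104)((728/225)t - 2912/225) + (0)
Last nonzero remainder: (728/225)t - 2912/225. Dividing through by 728/225 gives the monic gcd t - 4.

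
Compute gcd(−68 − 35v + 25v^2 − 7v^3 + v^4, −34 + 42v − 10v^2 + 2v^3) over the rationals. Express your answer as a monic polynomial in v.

17 − 4v + v^2

Euclidean algorithm in ℚ[v]:
  v^4 − 7v^3 + 25v^2 − 35v − 68 = ((1/2)v − 1)(2v^3 − 10v^2 + 42v − 34) + (−6v^2 + 24v − 102)
  2v^3 − 10v^2 + 42v − 34 = (−(1/3)v + 1/3)(−6v^2 + 24v − 102) + (0)
Last nonzero remainder: −6v^2 + 24v − 102. Dividing through by −6 gives the monic gcd v^2 − 4v + 17.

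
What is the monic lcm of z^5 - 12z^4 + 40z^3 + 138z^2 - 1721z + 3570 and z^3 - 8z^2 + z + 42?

z^6 - 10z^5 + 16z^4 + 218z^3 - 1445z^2 + 128z + 7140

By polynomial division,
  z^5 - 12z^4 + 40z^3 + 138z^2 - 1721z + 3570 = (z^2 - 4z + 7)(z^3 - 8z^2 + z + 42) + (156z^2 - 1560z + 3276)
  z^3 - 8z^2 + z + 42 = ((1/156)z + 1/78)(156z^2 - 1560z + 3276) + (0)
Last nonzero remainder: 156z^2 - 1560z + 3276. Dividing through by 156 gives the monic gcd z^2 - 10z + 21.
Then lcm(f, g) = f·g / gcd(f, g); expanding and making the result monic gives the answer.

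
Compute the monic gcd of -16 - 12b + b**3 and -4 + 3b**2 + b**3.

4 + 4b + b**2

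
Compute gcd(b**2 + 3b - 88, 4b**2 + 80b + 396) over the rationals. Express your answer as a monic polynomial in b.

b + 11

By polynomial division,
  b**2 + 3b - 88 = (1/4)(4b**2 + 80b + 396) + (-17b - 187)
  4b**2 + 80b + 396 = (-(4/17)b - 36/17)(-17b - 187) + (0)
Last nonzero remainder: -17b - 187. Dividing through by -17 gives the monic gcd b + 11.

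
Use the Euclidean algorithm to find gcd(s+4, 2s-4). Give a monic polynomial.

1

Euclidean algorithm in ℚ[s]:
  s+4 = (1/2)(2s-4) + (6)
  2s-4 = ((1/3)s-2/3)(6) + (0)
The last nonzero remainder is the constant 6, so the polynomials are coprime and gcd = 1.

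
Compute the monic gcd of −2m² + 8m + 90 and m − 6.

By polynomial division,
  −2m² + 8m + 90 = (−2m − 4)(m − 6) + (66)
  m − 6 = ((1/66)m − 1/11)(66) + (0)
The last nonzero remainder is the constant 66, so the polynomials are coprime and gcd = 1.

1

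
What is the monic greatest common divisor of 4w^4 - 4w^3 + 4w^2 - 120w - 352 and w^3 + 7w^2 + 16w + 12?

Euclidean algorithm in ℚ[w]:
  4w^4 - 4w^3 + 4w^2 - 120w - 352 = (4w - 32)(w^3 + 7w^2 + 16w + 12) + (164w^2 + 344w + 32)
  w^3 + 7w^2 + 16w + 12 = ((1/164)w + 201/6724)(164w^2 + 344w + 32) + ((9282/1681)w + 18564/1681)
  164w^2 + 344w + 32 = ((137842/4641)w + 13448/4641)((9282/1681)w + 18564/1681) + (0)
Last nonzero remainder: (9282/1681)w + 18564/1681. Dividing through by 9282/1681 gives the monic gcd w + 2.

w + 2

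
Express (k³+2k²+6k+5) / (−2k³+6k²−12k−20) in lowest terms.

(−k²−k−5)/(2k²−8k+20)

Euclidean algorithm in ℚ[k]:
  k³+2k²+6k+5 = (−1/2)(−2k³+6k²−12k−20) + (5k²−5)
  −2k³+6k²−12k−20 = (−(2/5)k+6/5)(5k²−5) + (−14k−14)
  5k²−5 = (−(5/14)k+5/14)(−14k−14) + (0)
Last nonzero remainder: −14k−14. Dividing through by −14 gives the monic gcd k+1.
Cancel k+1 from numerator and denominator to get the reduced form.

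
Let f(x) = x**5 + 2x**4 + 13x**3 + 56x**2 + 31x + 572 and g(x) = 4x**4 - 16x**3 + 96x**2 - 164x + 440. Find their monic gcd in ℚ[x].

x**2 - 3x + 11

Apply the Euclidean algorithm:
  x**5 + 2x**4 + 13x**3 + 56x**2 + 31x + 572 = ((1/4)x + 3/2)(4x**4 - 16x**3 + 96x**2 - 164x + 440) + (13x**3 - 47x**2 + 167x - 88)
  4x**4 - 16x**3 + 96x**2 - 164x + 440 = ((4/13)x - 20/169)(13x**3 - 47x**2 + 167x - 88) + ((6600/169)x**2 - (19800/169)x + 72600/169)
  13x**3 - 47x**2 + 167x - 88 = ((2197/6600)x - 169/825)((6600/169)x**2 - (19800/169)x + 72600/169) + (0)
Last nonzero remainder: (6600/169)x**2 - (19800/169)x + 72600/169. Dividing through by 6600/169 gives the monic gcd x**2 - 3x + 11.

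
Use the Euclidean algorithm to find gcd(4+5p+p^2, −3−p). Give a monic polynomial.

1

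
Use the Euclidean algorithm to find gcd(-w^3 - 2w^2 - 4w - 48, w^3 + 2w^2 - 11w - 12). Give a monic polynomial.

By polynomial division,
  -w^3 - 2w^2 - 4w - 48 = (-1)(w^3 + 2w^2 - 11w - 12) + (-15w - 60)
  w^3 + 2w^2 - 11w - 12 = (-(1/15)w^2 + (2/15)w + 1/5)(-15w - 60) + (0)
Last nonzero remainder: -15w - 60. Dividing through by -15 gives the monic gcd w + 4.

w + 4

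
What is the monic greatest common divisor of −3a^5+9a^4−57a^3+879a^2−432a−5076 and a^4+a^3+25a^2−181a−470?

a^3+6a^2+55a+94

By polynomial division,
  −3a^5+9a^4−57a^3+879a^2−432a−5076 = (−3a+12)(a^4+a^3+25a^2−181a−470) + (6a^3+36a^2+330a+564)
  a^4+a^3+25a^2−181a−470 = ((1/6)a−5/6)(6a^3+36a^2+330a+564) + (0)
Last nonzero remainder: 6a^3+36a^2+330a+564. Dividing through by 6 gives the monic gcd a^3+6a^2+55a+94.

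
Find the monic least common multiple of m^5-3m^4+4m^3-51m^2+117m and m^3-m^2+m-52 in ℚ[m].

m^6-7m^5+16m^4-67m^3+321m^2-468m

By polynomial division,
  m^5-3m^4+4m^3-51m^2+117m = (m^2-2m+1)(m^3-m^2+m-52) + (4m^2+12m+52)
  m^3-m^2+m-52 = ((1/4)m-1)(4m^2+12m+52) + (0)
Last nonzero remainder: 4m^2+12m+52. Dividing through by 4 gives the monic gcd m^2+3m+13.
Then lcm(f, g) = f·g / gcd(f, g); expanding and making the result monic gives the answer.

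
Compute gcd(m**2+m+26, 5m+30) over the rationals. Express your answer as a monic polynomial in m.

1

Apply the Euclidean algorithm:
  m**2+m+26 = ((1/5)m-1)(5m+30) + (56)
  5m+30 = ((5/56)m+15/28)(56) + (0)
The last nonzero remainder is the constant 56, so the polynomials are coprime and gcd = 1.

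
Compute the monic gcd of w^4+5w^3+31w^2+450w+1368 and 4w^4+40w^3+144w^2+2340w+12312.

Euclidean algorithm in ℚ[w]:
  w^4+5w^3+31w^2+450w+1368 = (1/4)(4w^4+40w^3+144w^2+2340w+12312) + (−5w^3−5w^2−135w−1710)
  4w^4+40w^3+144w^2+2340w+12312 = (−(4/5)w−36/5)(−5w^3−5w^2−135w−1710) + (0)
Last nonzero remainder: −5w^3−5w^2−135w−1710. Dividing through by −5 gives the monic gcd w^3+w^2+27w+342.

w^3+w^2+27w+342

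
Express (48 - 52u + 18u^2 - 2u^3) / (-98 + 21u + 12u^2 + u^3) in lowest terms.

(-24 + 14u - 2u^2)/(49 + 14u + u^2)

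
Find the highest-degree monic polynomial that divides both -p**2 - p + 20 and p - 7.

Repeated division with remainder:
  -p**2 - p + 20 = (-p - 8)(p - 7) + (-36)
  p - 7 = (-(1/36)p + 7/36)(-36) + (0)
The last nonzero remainder is the constant -36, so the polynomials are coprime and gcd = 1.

1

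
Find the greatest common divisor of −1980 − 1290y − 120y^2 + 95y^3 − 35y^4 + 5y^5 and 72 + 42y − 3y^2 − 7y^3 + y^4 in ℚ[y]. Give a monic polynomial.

−18 − 15y − 3y^2 + y^3

Repeated division with remainder:
  5y^5 − 35y^4 + 95y^3 − 120y^2 − 1290y − 1980 = (5y)(y^4 − 7y^3 − 3y^2 + 42y + 72) + (110y^3 − 330y^2 − 1650y − 1980)
  y^4 − 7y^3 − 3y^2 + 42y + 72 = ((1/110)y − 2/55)(110y^3 − 330y^2 − 1650y − 1980) + (0)
Last nonzero remainder: 110y^3 − 330y^2 − 1650y − 1980. Dividing through by 110 gives the monic gcd y^3 − 3y^2 − 15y − 18.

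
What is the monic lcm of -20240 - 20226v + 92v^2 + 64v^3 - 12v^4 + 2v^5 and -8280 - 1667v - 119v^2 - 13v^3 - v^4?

-91080 - 101137v - 9699v^2 + 334v^3 - 22v^4 + 3v^5 + v^6

Repeated division with remainder:
  2v^5 - 12v^4 + 64v^3 + 92v^2 - 20226v - 20240 = (-2v + 38)(-v^4 - 13v^3 - 119v^2 - 1667v - 8280) + (320v^3 + 1280v^2 + 26560v + 294400)
  -v^4 - 13v^3 - 119v^2 - 1667v - 8280 = (-(1/320)v - 9/320)(320v^3 + 1280v^2 + 26560v + 294400) + (0)
Last nonzero remainder: 320v^3 + 1280v^2 + 26560v + 294400. Dividing through by 320 gives the monic gcd v^3 + 4v^2 + 83v + 920.
Then lcm(f, g) = f·g / gcd(f, g); expanding and making the result monic gives the answer.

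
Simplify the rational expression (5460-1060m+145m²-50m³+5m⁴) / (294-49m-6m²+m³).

(130+15m+5m²)/(7+m)

Apply the Euclidean algorithm:
  5m⁴-50m³+145m²-1060m+5460 = (5m-20)(m³-6m²-49m+294) + (270m²-3510m+11340)
  m³-6m²-49m+294 = ((1/270)m+7/270)(270m²-3510m+11340) + (0)
Last nonzero remainder: 270m²-3510m+11340. Dividing through by 270 gives the monic gcd m²-13m+42.
Cancel m²-13m+42 from numerator and denominator to get the reduced form.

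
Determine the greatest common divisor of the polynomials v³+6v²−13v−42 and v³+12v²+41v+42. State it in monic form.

Repeated division with remainder:
  v³+6v²−13v−42 = (v³+12v²+41v+42) + (−6v²−54v−84)
  v³+12v²+41v+42 = (−(1/6)v−1/2)(−6v²−54v−84) + (0)
Last nonzero remainder: −6v²−54v−84. Dividing through by −6 gives the monic gcd v²+9v+14.

v²+9v+14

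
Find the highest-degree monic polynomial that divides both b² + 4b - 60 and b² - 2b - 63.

1

By polynomial division,
  b² + 4b - 60 = (b² - 2b - 63) + (6b + 3)
  b² - 2b - 63 = ((1/6)b - 5/12)(6b + 3) + (-247/4)
  6b + 3 = (-(24/247)b - 12/247)(-247/4) + (0)
The last nonzero remainder is the constant -247/4, so the polynomials are coprime and gcd = 1.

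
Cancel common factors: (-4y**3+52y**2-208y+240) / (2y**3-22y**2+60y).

Repeated division with remainder:
  -4y**3+52y**2-208y+240 = (-2)(2y**3-22y**2+60y) + (8y**2-88y+240)
  2y**3-22y**2+60y = ((1/4)y)(8y**2-88y+240) + (0)
Last nonzero remainder: 8y**2-88y+240. Dividing through by 8 gives the monic gcd y**2-11y+30.
Cancel y**2-11y+30 from numerator and denominator to get the reduced form.

(-2y+4)/(y)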